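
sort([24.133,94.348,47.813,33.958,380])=[24.133,33.958,47.813,94.348,380]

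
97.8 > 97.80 False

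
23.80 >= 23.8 True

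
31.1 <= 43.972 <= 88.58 True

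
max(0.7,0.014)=0.7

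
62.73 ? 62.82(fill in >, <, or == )<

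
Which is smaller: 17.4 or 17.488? 17.4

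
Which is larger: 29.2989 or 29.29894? 29.29894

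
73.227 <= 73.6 True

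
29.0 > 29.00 False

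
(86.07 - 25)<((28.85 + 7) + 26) True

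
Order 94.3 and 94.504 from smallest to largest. 94.3, 94.504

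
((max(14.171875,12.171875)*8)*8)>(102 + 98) True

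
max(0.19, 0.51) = 0.51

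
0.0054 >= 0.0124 False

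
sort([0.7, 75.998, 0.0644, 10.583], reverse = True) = [75.998, 10.583, 0.7, 0.0644]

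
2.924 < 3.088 True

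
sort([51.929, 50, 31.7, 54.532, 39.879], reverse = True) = [54.532, 51.929, 50, 39.879, 31.7]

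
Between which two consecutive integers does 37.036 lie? 37 and 38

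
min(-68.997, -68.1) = -68.997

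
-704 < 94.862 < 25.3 False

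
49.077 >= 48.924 True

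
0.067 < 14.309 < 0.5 False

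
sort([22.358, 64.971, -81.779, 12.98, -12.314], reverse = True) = [64.971, 22.358, 12.98, -12.314, -81.779]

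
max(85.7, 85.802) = 85.802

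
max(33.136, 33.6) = 33.6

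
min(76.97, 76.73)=76.73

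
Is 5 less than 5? No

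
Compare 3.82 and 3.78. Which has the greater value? 3.82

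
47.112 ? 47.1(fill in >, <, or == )>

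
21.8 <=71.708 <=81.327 True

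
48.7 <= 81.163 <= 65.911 False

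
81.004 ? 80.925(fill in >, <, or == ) >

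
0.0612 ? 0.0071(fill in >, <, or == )>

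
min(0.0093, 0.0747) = 0.0093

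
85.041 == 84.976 False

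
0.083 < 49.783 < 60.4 True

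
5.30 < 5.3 False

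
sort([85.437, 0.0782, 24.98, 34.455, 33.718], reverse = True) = [85.437, 34.455, 33.718, 24.98, 0.0782]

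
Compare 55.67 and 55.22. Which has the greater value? 55.67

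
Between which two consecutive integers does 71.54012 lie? 71 and 72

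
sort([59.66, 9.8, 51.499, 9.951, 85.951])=[9.8, 9.951, 51.499, 59.66, 85.951]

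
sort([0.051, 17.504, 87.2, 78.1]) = [0.051, 17.504, 78.1, 87.2]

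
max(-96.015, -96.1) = -96.015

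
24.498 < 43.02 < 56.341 True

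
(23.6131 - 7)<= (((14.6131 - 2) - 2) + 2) False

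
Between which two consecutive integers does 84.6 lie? 84 and 85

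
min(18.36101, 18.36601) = 18.36101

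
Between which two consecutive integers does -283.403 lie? -284 and -283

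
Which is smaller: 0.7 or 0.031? 0.031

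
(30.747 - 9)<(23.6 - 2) False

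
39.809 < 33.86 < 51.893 False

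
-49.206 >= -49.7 True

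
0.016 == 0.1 False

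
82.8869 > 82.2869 True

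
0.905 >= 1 False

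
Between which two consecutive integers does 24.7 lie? 24 and 25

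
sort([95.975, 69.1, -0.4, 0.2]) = [-0.4, 0.2, 69.1, 95.975]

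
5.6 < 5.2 False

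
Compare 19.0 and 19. They are equal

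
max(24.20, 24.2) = 24.2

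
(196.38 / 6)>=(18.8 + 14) False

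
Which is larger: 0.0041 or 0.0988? 0.0988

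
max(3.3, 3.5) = 3.5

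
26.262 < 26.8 True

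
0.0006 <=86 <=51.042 False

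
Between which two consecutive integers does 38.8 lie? 38 and 39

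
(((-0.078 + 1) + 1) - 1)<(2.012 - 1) True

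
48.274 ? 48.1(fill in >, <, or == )>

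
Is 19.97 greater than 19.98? No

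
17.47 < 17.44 False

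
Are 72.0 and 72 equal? Yes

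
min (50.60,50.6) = 50.60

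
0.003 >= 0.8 False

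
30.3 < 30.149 False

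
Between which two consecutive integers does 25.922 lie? 25 and 26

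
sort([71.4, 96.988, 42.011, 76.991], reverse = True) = [96.988, 76.991, 71.4, 42.011]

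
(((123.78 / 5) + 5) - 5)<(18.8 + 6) True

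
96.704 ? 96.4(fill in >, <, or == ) >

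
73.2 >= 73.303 False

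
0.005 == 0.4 False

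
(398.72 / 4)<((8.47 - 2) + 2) False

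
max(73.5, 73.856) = 73.856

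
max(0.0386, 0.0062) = 0.0386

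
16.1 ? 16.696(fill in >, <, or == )<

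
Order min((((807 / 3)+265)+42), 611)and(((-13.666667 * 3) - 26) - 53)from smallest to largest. (((-13.666667 * 3) - 26) - 53), min((((807 / 3)+265)+42), 611)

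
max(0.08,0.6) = 0.6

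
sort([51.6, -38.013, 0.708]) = [-38.013, 0.708, 51.6]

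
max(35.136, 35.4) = 35.4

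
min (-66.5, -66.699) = -66.699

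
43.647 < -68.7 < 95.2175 False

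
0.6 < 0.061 False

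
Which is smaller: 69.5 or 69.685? 69.5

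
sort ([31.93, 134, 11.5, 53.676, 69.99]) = [11.5, 31.93, 53.676, 69.99, 134]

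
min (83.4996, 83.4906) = 83.4906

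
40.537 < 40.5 False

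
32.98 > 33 False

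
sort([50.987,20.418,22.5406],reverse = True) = [50.987,22.5406,20.418]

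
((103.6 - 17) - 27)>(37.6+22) False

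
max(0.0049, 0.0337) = 0.0337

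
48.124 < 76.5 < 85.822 True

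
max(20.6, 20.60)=20.60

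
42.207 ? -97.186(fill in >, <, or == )>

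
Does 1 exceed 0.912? Yes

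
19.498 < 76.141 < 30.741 False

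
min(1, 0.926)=0.926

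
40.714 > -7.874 True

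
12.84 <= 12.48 False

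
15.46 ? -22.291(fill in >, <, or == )>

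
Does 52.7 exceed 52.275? Yes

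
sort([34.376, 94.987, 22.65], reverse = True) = [94.987, 34.376, 22.65]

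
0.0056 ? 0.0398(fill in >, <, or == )<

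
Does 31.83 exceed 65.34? No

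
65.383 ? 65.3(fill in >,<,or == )>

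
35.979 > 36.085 False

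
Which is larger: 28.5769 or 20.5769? 28.5769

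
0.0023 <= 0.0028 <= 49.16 True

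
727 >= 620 True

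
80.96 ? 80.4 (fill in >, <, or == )>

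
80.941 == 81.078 False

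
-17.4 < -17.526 False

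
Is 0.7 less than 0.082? No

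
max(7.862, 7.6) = 7.862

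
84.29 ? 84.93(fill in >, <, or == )<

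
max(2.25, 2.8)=2.8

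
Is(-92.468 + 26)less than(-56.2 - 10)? Yes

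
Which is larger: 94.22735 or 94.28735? 94.28735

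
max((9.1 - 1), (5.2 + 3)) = 8.2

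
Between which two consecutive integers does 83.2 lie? 83 and 84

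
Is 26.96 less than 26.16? No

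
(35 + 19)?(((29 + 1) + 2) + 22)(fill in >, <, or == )==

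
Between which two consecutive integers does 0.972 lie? 0 and 1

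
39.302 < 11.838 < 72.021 False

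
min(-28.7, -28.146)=-28.7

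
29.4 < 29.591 True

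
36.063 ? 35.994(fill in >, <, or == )>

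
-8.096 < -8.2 False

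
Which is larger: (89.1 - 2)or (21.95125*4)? (21.95125*4)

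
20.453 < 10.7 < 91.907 False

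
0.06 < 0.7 True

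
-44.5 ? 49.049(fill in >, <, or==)<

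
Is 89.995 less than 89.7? No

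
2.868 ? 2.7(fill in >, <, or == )>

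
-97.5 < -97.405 True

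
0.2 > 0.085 True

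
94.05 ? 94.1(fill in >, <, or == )<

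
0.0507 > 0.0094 True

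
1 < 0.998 False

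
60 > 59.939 True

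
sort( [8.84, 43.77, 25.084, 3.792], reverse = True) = [43.77, 25.084, 8.84, 3.792]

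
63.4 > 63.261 True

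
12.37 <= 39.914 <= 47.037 True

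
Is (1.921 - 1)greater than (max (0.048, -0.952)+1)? No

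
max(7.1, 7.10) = 7.10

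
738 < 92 False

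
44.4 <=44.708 True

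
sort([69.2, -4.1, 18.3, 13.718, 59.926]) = [-4.1, 13.718, 18.3, 59.926, 69.2]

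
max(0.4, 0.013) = 0.4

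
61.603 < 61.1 False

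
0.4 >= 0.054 True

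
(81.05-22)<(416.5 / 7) True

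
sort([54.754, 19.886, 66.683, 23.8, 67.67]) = [19.886, 23.8, 54.754, 66.683, 67.67]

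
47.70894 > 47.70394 True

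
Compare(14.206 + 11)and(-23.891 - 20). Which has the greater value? (14.206 + 11)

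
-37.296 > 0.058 False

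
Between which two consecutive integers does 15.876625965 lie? 15 and 16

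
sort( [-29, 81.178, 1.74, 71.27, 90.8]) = [-29, 1.74, 71.27, 81.178, 90.8]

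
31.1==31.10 True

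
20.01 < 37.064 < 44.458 True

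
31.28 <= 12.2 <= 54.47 False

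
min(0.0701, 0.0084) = 0.0084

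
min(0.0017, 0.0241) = 0.0017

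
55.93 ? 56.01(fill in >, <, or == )<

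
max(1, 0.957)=1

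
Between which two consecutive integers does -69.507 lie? -70 and -69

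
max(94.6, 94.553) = 94.6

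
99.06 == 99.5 False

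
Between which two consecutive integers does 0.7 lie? 0 and 1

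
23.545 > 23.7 False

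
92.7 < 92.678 False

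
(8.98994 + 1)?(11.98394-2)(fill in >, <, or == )>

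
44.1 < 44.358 True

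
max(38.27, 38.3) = 38.3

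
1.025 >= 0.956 True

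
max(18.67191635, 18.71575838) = 18.71575838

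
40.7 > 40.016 True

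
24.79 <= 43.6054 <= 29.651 False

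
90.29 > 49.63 True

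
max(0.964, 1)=1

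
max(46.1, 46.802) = 46.802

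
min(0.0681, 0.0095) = 0.0095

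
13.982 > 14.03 False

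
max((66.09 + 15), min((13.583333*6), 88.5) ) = 81.499998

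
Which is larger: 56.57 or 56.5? 56.57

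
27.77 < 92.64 True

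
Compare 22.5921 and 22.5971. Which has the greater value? 22.5971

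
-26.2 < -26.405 False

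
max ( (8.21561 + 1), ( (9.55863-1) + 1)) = 9.55863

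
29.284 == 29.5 False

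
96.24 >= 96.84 False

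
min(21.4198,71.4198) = 21.4198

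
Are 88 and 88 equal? Yes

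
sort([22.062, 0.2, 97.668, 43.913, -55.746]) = [-55.746, 0.2, 22.062, 43.913, 97.668]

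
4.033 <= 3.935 False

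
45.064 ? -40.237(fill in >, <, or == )>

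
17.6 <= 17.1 False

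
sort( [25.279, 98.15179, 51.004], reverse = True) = [98.15179, 51.004, 25.279]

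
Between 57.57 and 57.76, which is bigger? 57.76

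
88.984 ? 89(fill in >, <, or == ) <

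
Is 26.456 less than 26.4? No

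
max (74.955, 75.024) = 75.024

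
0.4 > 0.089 True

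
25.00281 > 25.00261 True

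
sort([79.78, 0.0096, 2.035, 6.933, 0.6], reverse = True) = [79.78, 6.933, 2.035, 0.6, 0.0096]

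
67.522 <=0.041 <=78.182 False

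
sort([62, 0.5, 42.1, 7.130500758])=[0.5, 7.130500758, 42.1, 62]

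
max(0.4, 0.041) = 0.4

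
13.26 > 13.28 False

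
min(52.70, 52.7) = 52.70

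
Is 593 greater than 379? Yes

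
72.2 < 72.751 True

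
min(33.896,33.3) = 33.3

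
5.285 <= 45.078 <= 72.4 True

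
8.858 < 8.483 False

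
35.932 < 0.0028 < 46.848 False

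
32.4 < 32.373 False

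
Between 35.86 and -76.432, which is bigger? 35.86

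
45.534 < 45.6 True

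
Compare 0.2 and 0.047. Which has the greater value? 0.2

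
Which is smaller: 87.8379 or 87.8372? 87.8372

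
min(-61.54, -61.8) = -61.8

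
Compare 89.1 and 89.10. They are equal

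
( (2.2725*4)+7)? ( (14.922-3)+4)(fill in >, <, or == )>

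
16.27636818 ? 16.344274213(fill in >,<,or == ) <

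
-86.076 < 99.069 True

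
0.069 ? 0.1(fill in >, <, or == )<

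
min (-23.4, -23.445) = -23.445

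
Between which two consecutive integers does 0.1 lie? 0 and 1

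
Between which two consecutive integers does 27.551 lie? 27 and 28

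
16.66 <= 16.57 False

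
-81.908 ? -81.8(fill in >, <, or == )<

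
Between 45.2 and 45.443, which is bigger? 45.443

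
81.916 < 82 True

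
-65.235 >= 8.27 False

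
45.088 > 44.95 True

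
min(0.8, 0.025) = 0.025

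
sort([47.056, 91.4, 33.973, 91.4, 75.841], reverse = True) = [91.4, 91.4, 75.841, 47.056, 33.973]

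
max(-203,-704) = -203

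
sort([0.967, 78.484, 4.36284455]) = [0.967, 4.36284455, 78.484]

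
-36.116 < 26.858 True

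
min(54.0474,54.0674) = 54.0474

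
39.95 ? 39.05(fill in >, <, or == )>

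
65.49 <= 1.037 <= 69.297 False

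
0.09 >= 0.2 False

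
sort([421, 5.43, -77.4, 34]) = [-77.4, 5.43, 34, 421]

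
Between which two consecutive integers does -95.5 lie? -96 and -95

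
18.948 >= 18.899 True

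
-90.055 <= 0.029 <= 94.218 True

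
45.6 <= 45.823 True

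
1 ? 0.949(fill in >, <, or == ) >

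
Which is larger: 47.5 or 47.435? 47.5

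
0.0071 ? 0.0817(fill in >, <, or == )<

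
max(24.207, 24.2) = 24.207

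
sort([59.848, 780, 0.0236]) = [0.0236, 59.848, 780]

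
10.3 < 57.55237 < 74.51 True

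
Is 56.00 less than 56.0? No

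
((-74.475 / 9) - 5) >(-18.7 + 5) True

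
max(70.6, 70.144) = 70.6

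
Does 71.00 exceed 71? No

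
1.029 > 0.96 True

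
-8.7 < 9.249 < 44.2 True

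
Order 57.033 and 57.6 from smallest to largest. 57.033, 57.6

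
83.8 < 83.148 False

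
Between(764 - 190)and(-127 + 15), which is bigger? (764 - 190)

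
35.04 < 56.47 True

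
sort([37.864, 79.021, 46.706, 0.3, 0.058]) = [0.058, 0.3, 37.864, 46.706, 79.021]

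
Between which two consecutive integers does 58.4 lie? 58 and 59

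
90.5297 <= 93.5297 True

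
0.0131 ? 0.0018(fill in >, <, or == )>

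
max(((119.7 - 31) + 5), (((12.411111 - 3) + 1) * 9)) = 93.7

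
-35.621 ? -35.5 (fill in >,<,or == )<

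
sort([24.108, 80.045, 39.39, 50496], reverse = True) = [50496, 80.045, 39.39, 24.108]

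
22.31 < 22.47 True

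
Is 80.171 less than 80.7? Yes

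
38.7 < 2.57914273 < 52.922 False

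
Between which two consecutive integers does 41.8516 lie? 41 and 42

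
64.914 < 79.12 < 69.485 False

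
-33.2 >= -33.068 False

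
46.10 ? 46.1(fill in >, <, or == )==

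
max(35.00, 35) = 35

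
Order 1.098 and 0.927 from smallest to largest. 0.927, 1.098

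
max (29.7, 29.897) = 29.897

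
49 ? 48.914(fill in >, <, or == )>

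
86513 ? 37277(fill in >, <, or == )>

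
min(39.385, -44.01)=-44.01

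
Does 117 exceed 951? No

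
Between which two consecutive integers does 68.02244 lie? 68 and 69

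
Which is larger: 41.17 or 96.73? 96.73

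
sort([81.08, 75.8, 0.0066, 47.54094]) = [0.0066, 47.54094, 75.8, 81.08]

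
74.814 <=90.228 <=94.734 True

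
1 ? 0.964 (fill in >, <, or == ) >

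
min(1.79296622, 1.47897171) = 1.47897171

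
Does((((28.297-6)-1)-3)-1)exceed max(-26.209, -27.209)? Yes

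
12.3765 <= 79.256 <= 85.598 True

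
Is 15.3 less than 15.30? No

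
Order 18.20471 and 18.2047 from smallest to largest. 18.2047,18.20471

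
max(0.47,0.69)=0.69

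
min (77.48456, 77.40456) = 77.40456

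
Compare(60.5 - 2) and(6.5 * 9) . They are equal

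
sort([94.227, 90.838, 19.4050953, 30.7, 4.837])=[4.837, 19.4050953, 30.7, 90.838, 94.227]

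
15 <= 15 True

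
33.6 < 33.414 False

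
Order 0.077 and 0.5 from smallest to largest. 0.077, 0.5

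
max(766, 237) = 766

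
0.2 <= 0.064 False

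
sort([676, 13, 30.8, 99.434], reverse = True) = [676, 99.434, 30.8, 13]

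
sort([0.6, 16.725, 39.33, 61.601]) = [0.6, 16.725, 39.33, 61.601]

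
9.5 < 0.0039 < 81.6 False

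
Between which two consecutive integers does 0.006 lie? 0 and 1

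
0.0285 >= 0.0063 True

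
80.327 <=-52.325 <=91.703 False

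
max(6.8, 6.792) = 6.8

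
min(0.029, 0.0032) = 0.0032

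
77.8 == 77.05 False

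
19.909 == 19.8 False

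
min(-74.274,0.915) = -74.274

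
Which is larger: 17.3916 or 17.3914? 17.3916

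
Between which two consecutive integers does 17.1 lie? 17 and 18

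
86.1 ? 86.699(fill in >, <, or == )<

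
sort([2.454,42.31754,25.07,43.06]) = [2.454,25.07,42.31754,43.06]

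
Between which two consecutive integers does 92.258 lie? 92 and 93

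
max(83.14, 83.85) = 83.85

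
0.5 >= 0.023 True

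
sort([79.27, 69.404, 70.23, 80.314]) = [69.404, 70.23, 79.27, 80.314]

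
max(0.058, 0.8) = 0.8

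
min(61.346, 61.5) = 61.346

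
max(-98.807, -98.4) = -98.4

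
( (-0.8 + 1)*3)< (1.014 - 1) False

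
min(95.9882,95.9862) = 95.9862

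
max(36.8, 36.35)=36.8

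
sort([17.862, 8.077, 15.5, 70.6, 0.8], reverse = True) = [70.6, 17.862, 15.5, 8.077, 0.8]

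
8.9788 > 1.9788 True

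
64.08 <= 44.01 False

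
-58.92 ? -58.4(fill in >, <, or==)<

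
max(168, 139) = 168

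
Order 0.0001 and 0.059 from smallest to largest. 0.0001, 0.059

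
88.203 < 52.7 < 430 False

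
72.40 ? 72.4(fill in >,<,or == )==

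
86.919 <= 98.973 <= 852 True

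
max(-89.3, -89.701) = -89.3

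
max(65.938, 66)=66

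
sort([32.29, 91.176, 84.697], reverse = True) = [91.176, 84.697, 32.29]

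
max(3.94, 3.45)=3.94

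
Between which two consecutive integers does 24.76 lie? 24 and 25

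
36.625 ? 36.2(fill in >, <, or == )>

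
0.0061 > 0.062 False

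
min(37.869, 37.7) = 37.7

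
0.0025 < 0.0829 True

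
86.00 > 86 False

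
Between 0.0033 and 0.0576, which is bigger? 0.0576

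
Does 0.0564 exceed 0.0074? Yes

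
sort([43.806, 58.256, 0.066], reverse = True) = [58.256, 43.806, 0.066]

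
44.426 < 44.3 False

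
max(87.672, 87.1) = 87.672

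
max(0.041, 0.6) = 0.6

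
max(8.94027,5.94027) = 8.94027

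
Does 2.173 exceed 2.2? No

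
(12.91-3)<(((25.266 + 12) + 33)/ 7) True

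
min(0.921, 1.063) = 0.921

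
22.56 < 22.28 False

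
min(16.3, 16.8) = 16.3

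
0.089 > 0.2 False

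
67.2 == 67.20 True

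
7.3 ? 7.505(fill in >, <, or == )<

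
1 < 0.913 False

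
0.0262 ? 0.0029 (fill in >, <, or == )>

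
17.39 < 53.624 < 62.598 True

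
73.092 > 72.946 True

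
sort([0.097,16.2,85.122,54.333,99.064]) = [0.097,16.2,54.333,85.122,99.064]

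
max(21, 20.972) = 21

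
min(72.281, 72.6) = 72.281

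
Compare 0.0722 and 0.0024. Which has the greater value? 0.0722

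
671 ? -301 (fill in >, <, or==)>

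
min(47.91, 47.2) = 47.2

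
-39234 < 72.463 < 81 True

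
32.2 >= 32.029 True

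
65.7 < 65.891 True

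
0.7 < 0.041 False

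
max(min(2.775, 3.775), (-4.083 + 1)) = 2.775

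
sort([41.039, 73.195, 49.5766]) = [41.039, 49.5766, 73.195]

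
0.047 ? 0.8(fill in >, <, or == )<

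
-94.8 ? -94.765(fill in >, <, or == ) <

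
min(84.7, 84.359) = 84.359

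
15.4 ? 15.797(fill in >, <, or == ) <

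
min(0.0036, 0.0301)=0.0036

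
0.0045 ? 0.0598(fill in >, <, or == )<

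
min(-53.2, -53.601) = -53.601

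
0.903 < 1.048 True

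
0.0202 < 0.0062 False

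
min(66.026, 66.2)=66.026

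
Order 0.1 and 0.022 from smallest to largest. 0.022, 0.1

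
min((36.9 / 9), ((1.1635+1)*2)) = 4.1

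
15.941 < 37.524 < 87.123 True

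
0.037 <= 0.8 True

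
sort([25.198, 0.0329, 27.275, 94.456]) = [0.0329, 25.198, 27.275, 94.456]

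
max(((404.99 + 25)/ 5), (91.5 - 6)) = 85.998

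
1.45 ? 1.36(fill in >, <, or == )>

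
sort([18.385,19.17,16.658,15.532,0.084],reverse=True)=[19.17,18.385,16.658,15.532,0.084]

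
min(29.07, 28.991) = 28.991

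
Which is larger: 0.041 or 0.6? 0.6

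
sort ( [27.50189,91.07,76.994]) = [27.50189,76.994,91.07]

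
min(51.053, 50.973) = 50.973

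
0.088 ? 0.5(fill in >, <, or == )<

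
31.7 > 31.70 False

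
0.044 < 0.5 True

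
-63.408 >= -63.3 False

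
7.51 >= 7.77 False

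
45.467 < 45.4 False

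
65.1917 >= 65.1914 True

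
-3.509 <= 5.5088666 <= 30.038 True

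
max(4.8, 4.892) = 4.892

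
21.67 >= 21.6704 False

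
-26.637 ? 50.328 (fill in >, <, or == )<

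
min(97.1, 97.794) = 97.1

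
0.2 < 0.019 False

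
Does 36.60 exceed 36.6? No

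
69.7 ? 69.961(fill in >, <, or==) <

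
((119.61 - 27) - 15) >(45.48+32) True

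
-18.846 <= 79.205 True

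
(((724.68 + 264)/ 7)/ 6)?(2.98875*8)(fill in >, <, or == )<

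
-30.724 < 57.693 True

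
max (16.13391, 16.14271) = 16.14271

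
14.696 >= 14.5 True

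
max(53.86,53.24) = 53.86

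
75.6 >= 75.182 True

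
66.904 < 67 True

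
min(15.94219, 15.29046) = 15.29046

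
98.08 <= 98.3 True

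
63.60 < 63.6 False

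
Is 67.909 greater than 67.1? Yes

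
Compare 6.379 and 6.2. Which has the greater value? 6.379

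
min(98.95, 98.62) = 98.62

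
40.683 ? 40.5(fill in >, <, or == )>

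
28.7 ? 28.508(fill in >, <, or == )>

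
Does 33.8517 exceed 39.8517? No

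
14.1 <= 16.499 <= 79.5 True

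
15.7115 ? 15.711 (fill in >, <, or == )>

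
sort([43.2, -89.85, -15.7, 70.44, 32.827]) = [-89.85, -15.7, 32.827, 43.2, 70.44]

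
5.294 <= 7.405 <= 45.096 True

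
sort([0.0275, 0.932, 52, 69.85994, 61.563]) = [0.0275, 0.932, 52, 61.563, 69.85994]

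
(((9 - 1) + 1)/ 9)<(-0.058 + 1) False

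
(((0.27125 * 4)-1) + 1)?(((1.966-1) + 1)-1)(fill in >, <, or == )>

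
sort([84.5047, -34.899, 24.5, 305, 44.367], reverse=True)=[305, 84.5047, 44.367, 24.5, -34.899]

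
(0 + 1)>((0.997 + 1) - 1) True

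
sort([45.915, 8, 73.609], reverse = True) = [73.609, 45.915, 8]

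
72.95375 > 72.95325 True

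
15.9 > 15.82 True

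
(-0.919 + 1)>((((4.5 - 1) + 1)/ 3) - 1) False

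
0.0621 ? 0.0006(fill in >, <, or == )>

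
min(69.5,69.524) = 69.5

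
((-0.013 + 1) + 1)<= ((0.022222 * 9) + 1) False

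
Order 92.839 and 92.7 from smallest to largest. 92.7, 92.839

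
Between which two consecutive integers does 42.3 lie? 42 and 43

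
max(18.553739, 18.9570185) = 18.9570185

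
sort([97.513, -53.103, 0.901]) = [-53.103, 0.901, 97.513]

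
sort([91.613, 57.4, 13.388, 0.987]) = [0.987, 13.388, 57.4, 91.613]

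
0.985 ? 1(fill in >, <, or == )<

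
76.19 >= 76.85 False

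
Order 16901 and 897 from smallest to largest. 897, 16901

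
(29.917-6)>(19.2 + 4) True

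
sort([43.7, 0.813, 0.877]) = [0.813, 0.877, 43.7]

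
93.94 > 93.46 True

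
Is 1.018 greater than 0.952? Yes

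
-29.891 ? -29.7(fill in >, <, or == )<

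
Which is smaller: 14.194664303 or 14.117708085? 14.117708085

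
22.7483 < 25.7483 True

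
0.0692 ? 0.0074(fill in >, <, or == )>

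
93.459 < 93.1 False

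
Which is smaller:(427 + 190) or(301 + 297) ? (301 + 297)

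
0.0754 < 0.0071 False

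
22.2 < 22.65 True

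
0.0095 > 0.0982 False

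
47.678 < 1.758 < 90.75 False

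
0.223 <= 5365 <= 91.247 False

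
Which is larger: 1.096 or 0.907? 1.096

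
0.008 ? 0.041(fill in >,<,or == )<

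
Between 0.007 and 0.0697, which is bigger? 0.0697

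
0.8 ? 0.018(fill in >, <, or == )>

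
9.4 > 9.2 True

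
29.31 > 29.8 False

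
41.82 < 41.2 False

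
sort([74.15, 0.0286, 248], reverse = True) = [248, 74.15, 0.0286]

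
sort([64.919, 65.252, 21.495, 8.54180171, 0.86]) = [0.86, 8.54180171, 21.495, 64.919, 65.252]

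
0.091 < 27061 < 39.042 False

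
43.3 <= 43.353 True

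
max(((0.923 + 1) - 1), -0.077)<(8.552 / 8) True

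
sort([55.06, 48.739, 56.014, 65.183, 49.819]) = [48.739, 49.819, 55.06, 56.014, 65.183]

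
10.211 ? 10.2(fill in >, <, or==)>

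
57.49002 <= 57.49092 True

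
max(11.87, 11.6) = 11.87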